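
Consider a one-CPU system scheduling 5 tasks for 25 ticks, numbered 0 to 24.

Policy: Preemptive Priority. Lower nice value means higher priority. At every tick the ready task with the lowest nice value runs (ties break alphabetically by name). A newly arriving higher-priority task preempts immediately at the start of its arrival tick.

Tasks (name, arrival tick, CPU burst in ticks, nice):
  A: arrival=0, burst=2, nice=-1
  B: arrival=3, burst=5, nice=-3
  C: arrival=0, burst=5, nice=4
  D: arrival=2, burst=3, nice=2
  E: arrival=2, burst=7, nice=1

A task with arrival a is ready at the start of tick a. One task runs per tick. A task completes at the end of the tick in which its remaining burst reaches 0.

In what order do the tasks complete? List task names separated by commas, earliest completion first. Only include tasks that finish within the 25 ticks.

completion order = A, B, E, D, C

t=0: ready={A,C} → run A
t=1: ready={A,C} → run A
t=2: ready={C,D,E} → run E
t=3: ready={B,C,D,E} → run B
t=4: ready={B,C,D,E} → run B
t=5: ready={B,C,D,E} → run B
t=6: ready={B,C,D,E} → run B
t=7: ready={B,C,D,E} → run B
t=8: ready={C,D,E} → run E
t=9: ready={C,D,E} → run E
t=10: ready={C,D,E} → run E
t=11: ready={C,D,E} → run E
t=12: ready={C,D,E} → run E
t=13: ready={C,D,E} → run E
t=14: ready={C,D} → run D
t=15: ready={C,D} → run D
t=16: ready={C,D} → run D
t=17: ready={C} → run C
t=18: ready={C} → run C
t=19: ready={C} → run C
t=20: ready={C} → run C
t=21: ready={C} → run C
t=22: (idle)
t=23: (idle)
t=24: (idle)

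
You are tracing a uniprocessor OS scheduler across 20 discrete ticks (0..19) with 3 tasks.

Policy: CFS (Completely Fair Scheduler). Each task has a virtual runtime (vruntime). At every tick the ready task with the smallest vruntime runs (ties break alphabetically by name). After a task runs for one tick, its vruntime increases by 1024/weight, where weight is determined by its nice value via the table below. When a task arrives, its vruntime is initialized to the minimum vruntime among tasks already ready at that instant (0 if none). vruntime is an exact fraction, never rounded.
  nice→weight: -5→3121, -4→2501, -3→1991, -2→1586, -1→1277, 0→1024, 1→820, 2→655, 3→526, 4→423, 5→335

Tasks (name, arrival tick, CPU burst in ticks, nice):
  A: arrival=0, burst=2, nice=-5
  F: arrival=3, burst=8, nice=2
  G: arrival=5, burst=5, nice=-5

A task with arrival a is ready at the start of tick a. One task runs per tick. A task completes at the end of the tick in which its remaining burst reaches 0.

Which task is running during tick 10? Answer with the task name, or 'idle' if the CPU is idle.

running at tick 10 = G

t=0: vr[A=0] → run A
t=1: vr[A=1024/3121] → run A
t=2: (idle)
t=3: vr[F=0] → run F
t=4: vr[F=1024/655] → run F
t=5: vr[F=2048/655 G=2048/655] → run F
t=6: vr[F=3072/655 G=2048/655] → run G
t=7: vr[F=3072/655 G=7062528/2044255] → run G
t=8: vr[F=3072/655 G=7733248/2044255] → run G
t=9: vr[F=3072/655 G=8403968/2044255] → run G
t=10: vr[F=3072/655 G=9074688/2044255] → run G
t=11: vr[F=3072/655] → run F
t=12: vr[F=4096/655] → run F
t=13: vr[F=1024/131] → run F
t=14: vr[F=6144/655] → run F
t=15: vr[F=7168/655] → run F
t=16: (idle)
t=17: (idle)
t=18: (idle)
t=19: (idle)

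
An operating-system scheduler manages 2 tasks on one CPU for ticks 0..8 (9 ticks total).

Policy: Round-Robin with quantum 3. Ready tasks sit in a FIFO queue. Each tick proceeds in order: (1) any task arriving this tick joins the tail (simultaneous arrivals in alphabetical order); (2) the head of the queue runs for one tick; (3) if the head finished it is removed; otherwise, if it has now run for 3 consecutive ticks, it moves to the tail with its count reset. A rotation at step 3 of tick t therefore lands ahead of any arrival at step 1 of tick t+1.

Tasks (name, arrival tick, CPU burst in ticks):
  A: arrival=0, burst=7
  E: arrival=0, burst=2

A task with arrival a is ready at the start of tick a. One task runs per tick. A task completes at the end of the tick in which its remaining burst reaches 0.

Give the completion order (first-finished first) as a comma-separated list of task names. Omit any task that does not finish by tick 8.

completion order = E, A

t=0: queue=[A,E] q_used=0 → run A
t=1: queue=[A,E] q_used=1 → run A
t=2: queue=[A,E] q_used=2 → run A
t=3: queue=[E,A] q_used=0 → run E
t=4: queue=[E,A] q_used=1 → run E
t=5: queue=[A] q_used=0 → run A
t=6: queue=[A] q_used=1 → run A
t=7: queue=[A] q_used=2 → run A
t=8: queue=[A] q_used=0 → run A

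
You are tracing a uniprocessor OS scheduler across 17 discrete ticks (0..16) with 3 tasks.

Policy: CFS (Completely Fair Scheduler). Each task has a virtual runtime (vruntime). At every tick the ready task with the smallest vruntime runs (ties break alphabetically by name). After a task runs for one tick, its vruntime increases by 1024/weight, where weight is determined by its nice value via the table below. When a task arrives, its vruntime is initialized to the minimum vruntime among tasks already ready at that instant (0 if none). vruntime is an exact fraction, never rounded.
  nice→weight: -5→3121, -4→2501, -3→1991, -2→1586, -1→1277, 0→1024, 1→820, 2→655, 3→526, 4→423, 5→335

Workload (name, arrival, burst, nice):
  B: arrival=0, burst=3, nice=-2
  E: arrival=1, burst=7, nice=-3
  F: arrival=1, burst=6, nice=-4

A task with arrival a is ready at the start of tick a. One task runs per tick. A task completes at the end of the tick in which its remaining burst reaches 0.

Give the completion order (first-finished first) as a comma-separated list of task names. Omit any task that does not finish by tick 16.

completion order = B, F, E

t=0: vr[B=0] → run B
t=1: vr[B=512/793 E=512/793 F=512/793] → run B
t=2: vr[B=1024/793 E=512/793 F=512/793] → run E
t=3: vr[B=1024/793 E=1831424/1578863 F=512/793] → run F
t=4: vr[B=1024/793 E=1831424/1578863 F=34304/32513] → run F
t=5: vr[B=1024/793 E=1831424/1578863 F=47616/32513] → run E
t=6: vr[B=1024/793 E=2643456/1578863 F=47616/32513] → run B
t=7: vr[E=2643456/1578863 F=47616/32513] → run F
t=8: vr[E=2643456/1578863 F=60928/32513] → run E
t=9: vr[E=3455488/1578863 F=60928/32513] → run F
t=10: vr[E=3455488/1578863 F=74240/32513] → run E
t=11: vr[E=4267520/1578863 F=74240/32513] → run F
t=12: vr[E=4267520/1578863 F=87552/32513] → run F
t=13: vr[E=4267520/1578863] → run E
t=14: vr[E=5079552/1578863] → run E
t=15: vr[E=5891584/1578863] → run E
t=16: (idle)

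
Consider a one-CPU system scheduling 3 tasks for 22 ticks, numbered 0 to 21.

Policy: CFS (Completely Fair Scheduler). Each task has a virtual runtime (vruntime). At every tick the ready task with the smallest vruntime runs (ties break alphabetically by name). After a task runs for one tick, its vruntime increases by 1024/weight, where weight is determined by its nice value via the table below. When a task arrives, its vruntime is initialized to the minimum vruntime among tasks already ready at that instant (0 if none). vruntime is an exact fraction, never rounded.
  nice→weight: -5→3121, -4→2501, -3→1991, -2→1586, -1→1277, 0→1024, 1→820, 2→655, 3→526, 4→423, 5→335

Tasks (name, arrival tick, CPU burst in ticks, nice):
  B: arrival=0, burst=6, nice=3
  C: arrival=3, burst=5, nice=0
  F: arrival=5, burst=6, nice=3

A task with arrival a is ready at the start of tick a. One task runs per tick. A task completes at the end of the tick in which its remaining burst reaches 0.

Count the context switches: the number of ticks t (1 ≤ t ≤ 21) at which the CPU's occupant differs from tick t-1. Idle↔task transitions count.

context switches = 10

t=0: vr[B=0] → run B
t=1: vr[B=512/263] → run B
t=2: vr[B=1024/263] → run B
t=3: vr[B=1536/263 C=1536/263] → run B
t=4: vr[B=2048/263 C=1536/263] → run C
t=5: vr[B=2048/263 C=1799/263 F=1799/263] → run C
t=6: vr[B=2048/263 C=2062/263 F=1799/263] → run F
t=7: vr[B=2048/263 C=2062/263 F=2311/263] → run B
t=8: vr[B=2560/263 C=2062/263 F=2311/263] → run C
t=9: vr[B=2560/263 C=2325/263 F=2311/263] → run F
t=10: vr[B=2560/263 C=2325/263 F=2823/263] → run C
t=11: vr[B=2560/263 C=2588/263 F=2823/263] → run B
t=12: vr[C=2588/263 F=2823/263] → run C
t=13: vr[F=2823/263] → run F
t=14: vr[F=3335/263] → run F
t=15: vr[F=3847/263] → run F
t=16: vr[F=4359/263] → run F
t=17: (idle)
t=18: (idle)
t=19: (idle)
t=20: (idle)
t=21: (idle)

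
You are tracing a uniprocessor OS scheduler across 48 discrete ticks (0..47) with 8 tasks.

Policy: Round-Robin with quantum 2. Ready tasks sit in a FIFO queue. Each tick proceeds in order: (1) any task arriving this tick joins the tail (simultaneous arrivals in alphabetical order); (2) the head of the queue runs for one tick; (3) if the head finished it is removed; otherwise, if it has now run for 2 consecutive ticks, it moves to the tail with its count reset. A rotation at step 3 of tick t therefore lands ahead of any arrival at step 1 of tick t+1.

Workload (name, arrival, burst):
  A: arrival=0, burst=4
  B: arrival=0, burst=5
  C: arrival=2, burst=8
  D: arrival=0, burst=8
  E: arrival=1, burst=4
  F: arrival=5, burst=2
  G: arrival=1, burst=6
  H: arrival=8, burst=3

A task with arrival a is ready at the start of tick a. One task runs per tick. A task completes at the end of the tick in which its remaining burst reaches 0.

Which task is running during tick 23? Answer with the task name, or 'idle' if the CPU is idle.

running at tick 23 = H

t=0: queue=[A,B,D] q_used=0 → run A
t=1: queue=[A,B,D,E,G] q_used=1 → run A
t=2: queue=[B,D,E,G,A,C] q_used=0 → run B
t=3: queue=[B,D,E,G,A,C] q_used=1 → run B
t=4: queue=[D,E,G,A,C,B] q_used=0 → run D
t=5: queue=[D,E,G,A,C,B,F] q_used=1 → run D
t=6: queue=[E,G,A,C,B,F,D] q_used=0 → run E
t=7: queue=[E,G,A,C,B,F,D] q_used=1 → run E
t=8: queue=[G,A,C,B,F,D,E,H] q_used=0 → run G
t=9: queue=[G,A,C,B,F,D,E,H] q_used=1 → run G
t=10: queue=[A,C,B,F,D,E,H,G] q_used=0 → run A
t=11: queue=[A,C,B,F,D,E,H,G] q_used=1 → run A
t=12: queue=[C,B,F,D,E,H,G] q_used=0 → run C
t=13: queue=[C,B,F,D,E,H,G] q_used=1 → run C
t=14: queue=[B,F,D,E,H,G,C] q_used=0 → run B
t=15: queue=[B,F,D,E,H,G,C] q_used=1 → run B
t=16: queue=[F,D,E,H,G,C,B] q_used=0 → run F
t=17: queue=[F,D,E,H,G,C,B] q_used=1 → run F
t=18: queue=[D,E,H,G,C,B] q_used=0 → run D
t=19: queue=[D,E,H,G,C,B] q_used=1 → run D
t=20: queue=[E,H,G,C,B,D] q_used=0 → run E
t=21: queue=[E,H,G,C,B,D] q_used=1 → run E
t=22: queue=[H,G,C,B,D] q_used=0 → run H
t=23: queue=[H,G,C,B,D] q_used=1 → run H
t=24: queue=[G,C,B,D,H] q_used=0 → run G
t=25: queue=[G,C,B,D,H] q_used=1 → run G
t=26: queue=[C,B,D,H,G] q_used=0 → run C
t=27: queue=[C,B,D,H,G] q_used=1 → run C
t=28: queue=[B,D,H,G,C] q_used=0 → run B
t=29: queue=[D,H,G,C] q_used=0 → run D
t=30: queue=[D,H,G,C] q_used=1 → run D
t=31: queue=[H,G,C,D] q_used=0 → run H
t=32: queue=[G,C,D] q_used=0 → run G
t=33: queue=[G,C,D] q_used=1 → run G
t=34: queue=[C,D] q_used=0 → run C
t=35: queue=[C,D] q_used=1 → run C
t=36: queue=[D,C] q_used=0 → run D
t=37: queue=[D,C] q_used=1 → run D
t=38: queue=[C] q_used=0 → run C
t=39: queue=[C] q_used=1 → run C
t=40: (idle)
t=41: (idle)
t=42: (idle)
t=43: (idle)
t=44: (idle)
t=45: (idle)
t=46: (idle)
t=47: (idle)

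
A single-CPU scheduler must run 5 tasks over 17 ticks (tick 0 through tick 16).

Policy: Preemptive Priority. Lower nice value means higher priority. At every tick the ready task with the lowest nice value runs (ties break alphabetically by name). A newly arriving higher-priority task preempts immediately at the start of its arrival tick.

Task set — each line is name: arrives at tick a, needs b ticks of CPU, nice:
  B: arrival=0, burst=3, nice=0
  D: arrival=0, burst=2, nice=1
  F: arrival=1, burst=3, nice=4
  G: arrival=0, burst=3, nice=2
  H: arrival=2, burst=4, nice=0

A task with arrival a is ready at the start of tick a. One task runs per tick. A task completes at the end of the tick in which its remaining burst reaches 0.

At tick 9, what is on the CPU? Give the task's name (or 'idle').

running at tick 9 = G

t=0: ready={B,D,G} → run B
t=1: ready={B,D,F,G} → run B
t=2: ready={B,D,F,G,H} → run B
t=3: ready={D,F,G,H} → run H
t=4: ready={D,F,G,H} → run H
t=5: ready={D,F,G,H} → run H
t=6: ready={D,F,G,H} → run H
t=7: ready={D,F,G} → run D
t=8: ready={D,F,G} → run D
t=9: ready={F,G} → run G
t=10: ready={F,G} → run G
t=11: ready={F,G} → run G
t=12: ready={F} → run F
t=13: ready={F} → run F
t=14: ready={F} → run F
t=15: (idle)
t=16: (idle)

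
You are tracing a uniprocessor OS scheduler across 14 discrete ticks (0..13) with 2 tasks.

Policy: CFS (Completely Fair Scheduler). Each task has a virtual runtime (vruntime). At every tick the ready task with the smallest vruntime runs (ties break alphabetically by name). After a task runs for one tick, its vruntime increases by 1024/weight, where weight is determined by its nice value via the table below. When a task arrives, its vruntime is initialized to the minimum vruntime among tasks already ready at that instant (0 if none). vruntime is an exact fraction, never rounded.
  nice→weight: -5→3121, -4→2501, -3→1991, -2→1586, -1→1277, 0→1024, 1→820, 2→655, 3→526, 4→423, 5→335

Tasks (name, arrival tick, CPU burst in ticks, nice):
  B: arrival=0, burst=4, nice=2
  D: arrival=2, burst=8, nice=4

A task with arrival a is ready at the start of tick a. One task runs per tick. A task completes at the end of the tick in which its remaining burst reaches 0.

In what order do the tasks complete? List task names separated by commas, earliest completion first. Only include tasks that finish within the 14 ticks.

t=0: vr[B=0] → run B
t=1: vr[B=1024/655] → run B
t=2: vr[B=2048/655 D=2048/655] → run B
t=3: vr[B=3072/655 D=2048/655] → run D
t=4: vr[B=3072/655 D=1537024/277065] → run B
t=5: vr[D=1537024/277065] → run D
t=6: vr[D=2207744/277065] → run D
t=7: vr[D=959488/92355] → run D
t=8: vr[D=3549184/277065] → run D
t=9: vr[D=4219904/277065] → run D
t=10: vr[D=1630208/92355] → run D
t=11: vr[D=5561344/277065] → run D
t=12: (idle)
t=13: (idle)

completion order = B, D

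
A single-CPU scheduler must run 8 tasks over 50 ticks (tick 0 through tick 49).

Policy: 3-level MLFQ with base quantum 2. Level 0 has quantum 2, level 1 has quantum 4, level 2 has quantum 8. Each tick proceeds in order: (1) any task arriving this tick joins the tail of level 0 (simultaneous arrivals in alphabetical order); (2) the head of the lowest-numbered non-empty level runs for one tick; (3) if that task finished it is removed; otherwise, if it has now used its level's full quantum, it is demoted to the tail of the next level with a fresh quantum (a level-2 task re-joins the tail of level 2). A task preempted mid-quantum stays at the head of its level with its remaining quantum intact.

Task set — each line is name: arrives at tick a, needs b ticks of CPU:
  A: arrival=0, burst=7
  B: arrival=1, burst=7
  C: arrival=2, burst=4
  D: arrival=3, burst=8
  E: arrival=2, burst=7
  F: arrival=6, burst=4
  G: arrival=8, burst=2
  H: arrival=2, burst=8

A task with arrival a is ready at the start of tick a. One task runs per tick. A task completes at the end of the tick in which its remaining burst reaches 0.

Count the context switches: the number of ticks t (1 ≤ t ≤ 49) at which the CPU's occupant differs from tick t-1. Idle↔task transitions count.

context switches = 20

t=0: L0/L1/L2 = A/-/- → run A
t=1: L0/L1/L2 = AB/-/- → run A
t=2: L0/L1/L2 = BCEH/A/- → run B
t=3: L0/L1/L2 = BCEHD/A/- → run B
t=4: L0/L1/L2 = CEHD/AB/- → run C
t=5: L0/L1/L2 = CEHD/AB/- → run C
t=6: L0/L1/L2 = EHDF/ABC/- → run E
t=7: L0/L1/L2 = EHDF/ABC/- → run E
t=8: L0/L1/L2 = HDFG/ABCE/- → run H
t=9: L0/L1/L2 = HDFG/ABCE/- → run H
t=10: L0/L1/L2 = DFG/ABCEH/- → run D
t=11: L0/L1/L2 = DFG/ABCEH/- → run D
t=12: L0/L1/L2 = FG/ABCEHD/- → run F
t=13: L0/L1/L2 = FG/ABCEHD/- → run F
t=14: L0/L1/L2 = G/ABCEHDF/- → run G
t=15: L0/L1/L2 = G/ABCEHDF/- → run G
t=16: L0/L1/L2 = -/ABCEHDF/- → run A
t=17: L0/L1/L2 = -/ABCEHDF/- → run A
t=18: L0/L1/L2 = -/ABCEHDF/- → run A
t=19: L0/L1/L2 = -/ABCEHDF/- → run A
t=20: L0/L1/L2 = -/BCEHDF/A → run B
t=21: L0/L1/L2 = -/BCEHDF/A → run B
t=22: L0/L1/L2 = -/BCEHDF/A → run B
t=23: L0/L1/L2 = -/BCEHDF/A → run B
t=24: L0/L1/L2 = -/CEHDF/AB → run C
t=25: L0/L1/L2 = -/CEHDF/AB → run C
t=26: L0/L1/L2 = -/EHDF/AB → run E
t=27: L0/L1/L2 = -/EHDF/AB → run E
t=28: L0/L1/L2 = -/EHDF/AB → run E
t=29: L0/L1/L2 = -/EHDF/AB → run E
t=30: L0/L1/L2 = -/HDF/ABE → run H
t=31: L0/L1/L2 = -/HDF/ABE → run H
t=32: L0/L1/L2 = -/HDF/ABE → run H
t=33: L0/L1/L2 = -/HDF/ABE → run H
t=34: L0/L1/L2 = -/DF/ABEH → run D
t=35: L0/L1/L2 = -/DF/ABEH → run D
t=36: L0/L1/L2 = -/DF/ABEH → run D
t=37: L0/L1/L2 = -/DF/ABEH → run D
t=38: L0/L1/L2 = -/F/ABEHD → run F
t=39: L0/L1/L2 = -/F/ABEHD → run F
t=40: L0/L1/L2 = -/-/ABEHD → run A
t=41: L0/L1/L2 = -/-/BEHD → run B
t=42: L0/L1/L2 = -/-/EHD → run E
t=43: L0/L1/L2 = -/-/HD → run H
t=44: L0/L1/L2 = -/-/HD → run H
t=45: L0/L1/L2 = -/-/D → run D
t=46: L0/L1/L2 = -/-/D → run D
t=47: (idle)
t=48: (idle)
t=49: (idle)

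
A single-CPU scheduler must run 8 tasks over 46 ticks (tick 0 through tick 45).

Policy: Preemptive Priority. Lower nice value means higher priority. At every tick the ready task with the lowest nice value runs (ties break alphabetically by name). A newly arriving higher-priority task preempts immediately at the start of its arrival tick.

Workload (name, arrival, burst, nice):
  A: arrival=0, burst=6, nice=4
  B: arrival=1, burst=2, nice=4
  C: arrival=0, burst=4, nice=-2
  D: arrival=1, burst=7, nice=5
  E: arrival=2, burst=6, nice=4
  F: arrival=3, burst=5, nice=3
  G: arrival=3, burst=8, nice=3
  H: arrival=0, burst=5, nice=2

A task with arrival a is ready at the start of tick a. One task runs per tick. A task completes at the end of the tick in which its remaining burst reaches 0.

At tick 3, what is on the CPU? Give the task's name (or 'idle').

t=0: ready={A,C,H} → run C
t=1: ready={A,B,C,D,H} → run C
t=2: ready={A,B,C,D,E,H} → run C
t=3: ready={A,B,C,D,E,F,G,H} → run C
t=4: ready={A,B,D,E,F,G,H} → run H
t=5: ready={A,B,D,E,F,G,H} → run H
t=6: ready={A,B,D,E,F,G,H} → run H
t=7: ready={A,B,D,E,F,G,H} → run H
t=8: ready={A,B,D,E,F,G,H} → run H
t=9: ready={A,B,D,E,F,G} → run F
t=10: ready={A,B,D,E,F,G} → run F
t=11: ready={A,B,D,E,F,G} → run F
t=12: ready={A,B,D,E,F,G} → run F
t=13: ready={A,B,D,E,F,G} → run F
t=14: ready={A,B,D,E,G} → run G
t=15: ready={A,B,D,E,G} → run G
t=16: ready={A,B,D,E,G} → run G
t=17: ready={A,B,D,E,G} → run G
t=18: ready={A,B,D,E,G} → run G
t=19: ready={A,B,D,E,G} → run G
t=20: ready={A,B,D,E,G} → run G
t=21: ready={A,B,D,E,G} → run G
t=22: ready={A,B,D,E} → run A
t=23: ready={A,B,D,E} → run A
t=24: ready={A,B,D,E} → run A
t=25: ready={A,B,D,E} → run A
t=26: ready={A,B,D,E} → run A
t=27: ready={A,B,D,E} → run A
t=28: ready={B,D,E} → run B
t=29: ready={B,D,E} → run B
t=30: ready={D,E} → run E
t=31: ready={D,E} → run E
t=32: ready={D,E} → run E
t=33: ready={D,E} → run E
t=34: ready={D,E} → run E
t=35: ready={D,E} → run E
t=36: ready={D} → run D
t=37: ready={D} → run D
t=38: ready={D} → run D
t=39: ready={D} → run D
t=40: ready={D} → run D
t=41: ready={D} → run D
t=42: ready={D} → run D
t=43: (idle)
t=44: (idle)
t=45: (idle)

running at tick 3 = C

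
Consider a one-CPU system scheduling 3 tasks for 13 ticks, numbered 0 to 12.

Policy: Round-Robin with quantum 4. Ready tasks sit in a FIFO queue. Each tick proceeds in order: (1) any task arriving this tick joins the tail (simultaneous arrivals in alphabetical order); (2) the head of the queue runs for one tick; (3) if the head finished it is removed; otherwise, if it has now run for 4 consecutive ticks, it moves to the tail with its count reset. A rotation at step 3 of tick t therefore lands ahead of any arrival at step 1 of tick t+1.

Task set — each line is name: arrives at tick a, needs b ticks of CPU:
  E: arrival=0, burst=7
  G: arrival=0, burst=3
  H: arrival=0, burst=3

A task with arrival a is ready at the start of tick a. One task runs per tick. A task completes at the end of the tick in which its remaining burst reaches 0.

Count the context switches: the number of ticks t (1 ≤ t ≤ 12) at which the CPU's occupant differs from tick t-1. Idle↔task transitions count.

t=0: queue=[E,G,H] q_used=0 → run E
t=1: queue=[E,G,H] q_used=1 → run E
t=2: queue=[E,G,H] q_used=2 → run E
t=3: queue=[E,G,H] q_used=3 → run E
t=4: queue=[G,H,E] q_used=0 → run G
t=5: queue=[G,H,E] q_used=1 → run G
t=6: queue=[G,H,E] q_used=2 → run G
t=7: queue=[H,E] q_used=0 → run H
t=8: queue=[H,E] q_used=1 → run H
t=9: queue=[H,E] q_used=2 → run H
t=10: queue=[E] q_used=0 → run E
t=11: queue=[E] q_used=1 → run E
t=12: queue=[E] q_used=2 → run E

context switches = 3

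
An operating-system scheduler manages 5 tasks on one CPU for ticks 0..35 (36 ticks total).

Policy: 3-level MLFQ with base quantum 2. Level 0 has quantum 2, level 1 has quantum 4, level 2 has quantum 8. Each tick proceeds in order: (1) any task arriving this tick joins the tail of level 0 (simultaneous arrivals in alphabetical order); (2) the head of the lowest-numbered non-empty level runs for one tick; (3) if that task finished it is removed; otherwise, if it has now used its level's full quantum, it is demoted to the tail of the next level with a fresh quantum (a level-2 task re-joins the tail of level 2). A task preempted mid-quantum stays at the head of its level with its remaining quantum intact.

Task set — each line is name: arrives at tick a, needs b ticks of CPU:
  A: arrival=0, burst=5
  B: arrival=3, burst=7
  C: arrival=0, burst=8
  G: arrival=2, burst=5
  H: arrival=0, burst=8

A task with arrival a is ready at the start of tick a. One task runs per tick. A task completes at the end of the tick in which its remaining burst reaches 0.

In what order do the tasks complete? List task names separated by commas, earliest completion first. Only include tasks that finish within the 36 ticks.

t=0: L0/L1/L2 = ACH/-/- → run A
t=1: L0/L1/L2 = ACH/-/- → run A
t=2: L0/L1/L2 = CHG/A/- → run C
t=3: L0/L1/L2 = CHGB/A/- → run C
t=4: L0/L1/L2 = HGB/AC/- → run H
t=5: L0/L1/L2 = HGB/AC/- → run H
t=6: L0/L1/L2 = GB/ACH/- → run G
t=7: L0/L1/L2 = GB/ACH/- → run G
t=8: L0/L1/L2 = B/ACHG/- → run B
t=9: L0/L1/L2 = B/ACHG/- → run B
t=10: L0/L1/L2 = -/ACHGB/- → run A
t=11: L0/L1/L2 = -/ACHGB/- → run A
t=12: L0/L1/L2 = -/ACHGB/- → run A
t=13: L0/L1/L2 = -/CHGB/- → run C
t=14: L0/L1/L2 = -/CHGB/- → run C
t=15: L0/L1/L2 = -/CHGB/- → run C
t=16: L0/L1/L2 = -/CHGB/- → run C
t=17: L0/L1/L2 = -/HGB/C → run H
t=18: L0/L1/L2 = -/HGB/C → run H
t=19: L0/L1/L2 = -/HGB/C → run H
t=20: L0/L1/L2 = -/HGB/C → run H
t=21: L0/L1/L2 = -/GB/CH → run G
t=22: L0/L1/L2 = -/GB/CH → run G
t=23: L0/L1/L2 = -/GB/CH → run G
t=24: L0/L1/L2 = -/B/CH → run B
t=25: L0/L1/L2 = -/B/CH → run B
t=26: L0/L1/L2 = -/B/CH → run B
t=27: L0/L1/L2 = -/B/CH → run B
t=28: L0/L1/L2 = -/-/CHB → run C
t=29: L0/L1/L2 = -/-/CHB → run C
t=30: L0/L1/L2 = -/-/HB → run H
t=31: L0/L1/L2 = -/-/HB → run H
t=32: L0/L1/L2 = -/-/B → run B
t=33: (idle)
t=34: (idle)
t=35: (idle)

completion order = A, G, C, H, B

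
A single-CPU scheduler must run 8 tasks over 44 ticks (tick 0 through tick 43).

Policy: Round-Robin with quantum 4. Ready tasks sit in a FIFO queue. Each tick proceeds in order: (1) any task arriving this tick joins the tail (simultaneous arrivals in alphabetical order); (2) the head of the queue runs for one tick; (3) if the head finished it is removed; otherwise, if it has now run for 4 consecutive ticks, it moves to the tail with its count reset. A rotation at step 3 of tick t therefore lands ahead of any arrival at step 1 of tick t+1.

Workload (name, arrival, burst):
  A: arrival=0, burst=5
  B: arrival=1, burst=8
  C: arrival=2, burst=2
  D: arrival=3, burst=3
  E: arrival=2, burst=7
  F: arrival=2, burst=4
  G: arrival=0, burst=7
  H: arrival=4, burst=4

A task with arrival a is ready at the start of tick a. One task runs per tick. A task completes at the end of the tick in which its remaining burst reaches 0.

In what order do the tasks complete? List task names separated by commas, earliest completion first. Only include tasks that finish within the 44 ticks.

t=0: queue=[A,G] q_used=0 → run A
t=1: queue=[A,G,B] q_used=1 → run A
t=2: queue=[A,G,B,C,E,F] q_used=2 → run A
t=3: queue=[A,G,B,C,E,F,D] q_used=3 → run A
t=4: queue=[G,B,C,E,F,D,A,H] q_used=0 → run G
t=5: queue=[G,B,C,E,F,D,A,H] q_used=1 → run G
t=6: queue=[G,B,C,E,F,D,A,H] q_used=2 → run G
t=7: queue=[G,B,C,E,F,D,A,H] q_used=3 → run G
t=8: queue=[B,C,E,F,D,A,H,G] q_used=0 → run B
t=9: queue=[B,C,E,F,D,A,H,G] q_used=1 → run B
t=10: queue=[B,C,E,F,D,A,H,G] q_used=2 → run B
t=11: queue=[B,C,E,F,D,A,H,G] q_used=3 → run B
t=12: queue=[C,E,F,D,A,H,G,B] q_used=0 → run C
t=13: queue=[C,E,F,D,A,H,G,B] q_used=1 → run C
t=14: queue=[E,F,D,A,H,G,B] q_used=0 → run E
t=15: queue=[E,F,D,A,H,G,B] q_used=1 → run E
t=16: queue=[E,F,D,A,H,G,B] q_used=2 → run E
t=17: queue=[E,F,D,A,H,G,B] q_used=3 → run E
t=18: queue=[F,D,A,H,G,B,E] q_used=0 → run F
t=19: queue=[F,D,A,H,G,B,E] q_used=1 → run F
t=20: queue=[F,D,A,H,G,B,E] q_used=2 → run F
t=21: queue=[F,D,A,H,G,B,E] q_used=3 → run F
t=22: queue=[D,A,H,G,B,E] q_used=0 → run D
t=23: queue=[D,A,H,G,B,E] q_used=1 → run D
t=24: queue=[D,A,H,G,B,E] q_used=2 → run D
t=25: queue=[A,H,G,B,E] q_used=0 → run A
t=26: queue=[H,G,B,E] q_used=0 → run H
t=27: queue=[H,G,B,E] q_used=1 → run H
t=28: queue=[H,G,B,E] q_used=2 → run H
t=29: queue=[H,G,B,E] q_used=3 → run H
t=30: queue=[G,B,E] q_used=0 → run G
t=31: queue=[G,B,E] q_used=1 → run G
t=32: queue=[G,B,E] q_used=2 → run G
t=33: queue=[B,E] q_used=0 → run B
t=34: queue=[B,E] q_used=1 → run B
t=35: queue=[B,E] q_used=2 → run B
t=36: queue=[B,E] q_used=3 → run B
t=37: queue=[E] q_used=0 → run E
t=38: queue=[E] q_used=1 → run E
t=39: queue=[E] q_used=2 → run E
t=40: (idle)
t=41: (idle)
t=42: (idle)
t=43: (idle)

completion order = C, F, D, A, H, G, B, E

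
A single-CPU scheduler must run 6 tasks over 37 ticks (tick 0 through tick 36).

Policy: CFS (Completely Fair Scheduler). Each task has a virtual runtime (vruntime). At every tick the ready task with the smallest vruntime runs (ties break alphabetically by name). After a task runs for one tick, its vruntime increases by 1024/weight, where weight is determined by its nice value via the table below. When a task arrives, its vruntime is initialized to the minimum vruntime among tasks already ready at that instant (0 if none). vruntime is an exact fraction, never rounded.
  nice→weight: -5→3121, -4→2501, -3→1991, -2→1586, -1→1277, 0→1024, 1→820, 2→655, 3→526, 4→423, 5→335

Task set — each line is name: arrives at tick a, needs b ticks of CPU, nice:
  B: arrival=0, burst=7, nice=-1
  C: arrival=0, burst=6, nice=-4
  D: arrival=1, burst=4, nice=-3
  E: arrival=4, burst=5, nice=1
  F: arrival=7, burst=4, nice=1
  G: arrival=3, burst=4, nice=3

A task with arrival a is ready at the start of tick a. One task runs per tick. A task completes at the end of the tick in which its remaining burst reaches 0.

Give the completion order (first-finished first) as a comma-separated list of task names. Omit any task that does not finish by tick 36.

t=0: vr[B=0 C=0] → run B
t=1: vr[B=1024/1277 C=0 D=0] → run C
t=2: vr[B=1024/1277 C=1024/2501 D=0] → run D
t=3: vr[B=1024/1277 C=1024/2501 D=1024/1991 G=1024/2501] → run C
t=4: vr[B=1024/1277 C=2048/2501 D=1024/1991 E=1024/2501 G=1024/2501] → run E
t=5: vr[B=1024/1277 C=2048/2501 D=1024/1991 E=20736/12505 G=1024/2501] → run G
t=6: vr[B=1024/1277 C=2048/2501 D=1024/1991 E=20736/12505 G=1549824/657763] → run D
t=7: vr[B=1024/1277 C=2048/2501 D=2048/1991 E=20736/12505 F=1024/1277 G=1549824/657763] → run B
t=8: vr[B=2048/1277 C=2048/2501 D=2048/1991 E=20736/12505 F=1024/1277 G=1549824/657763] → run F
t=9: vr[B=2048/1277 C=2048/2501 D=2048/1991 E=20736/12505 F=536832/261785 G=1549824/657763] → run C
t=10: vr[B=2048/1277 C=3072/2501 D=2048/1991 E=20736/12505 F=536832/261785 G=1549824/657763] → run D
t=11: vr[B=2048/1277 C=3072/2501 D=3072/1991 E=20736/12505 F=536832/261785 G=1549824/657763] → run C
t=12: vr[B=2048/1277 C=4096/2501 D=3072/1991 E=20736/12505 F=536832/261785 G=1549824/657763] → run D
t=13: vr[B=2048/1277 C=4096/2501 E=20736/12505 F=536832/261785 G=1549824/657763] → run B
t=14: vr[B=3072/1277 C=4096/2501 E=20736/12505 F=536832/261785 G=1549824/657763] → run C
t=15: vr[B=3072/1277 C=5120/2501 E=20736/12505 F=536832/261785 G=1549824/657763] → run E
t=16: vr[B=3072/1277 C=5120/2501 E=36352/12505 F=536832/261785 G=1549824/657763] → run C
t=17: vr[B=3072/1277 E=36352/12505 F=536832/261785 G=1549824/657763] → run F
t=18: vr[B=3072/1277 E=36352/12505 F=863744/261785 G=1549824/657763] → run G
t=19: vr[B=3072/1277 E=36352/12505 F=863744/261785 G=2830336/657763] → run B
t=20: vr[B=4096/1277 E=36352/12505 F=863744/261785 G=2830336/657763] → run E
t=21: vr[B=4096/1277 E=51968/12505 F=863744/261785 G=2830336/657763] → run B
t=22: vr[B=5120/1277 E=51968/12505 F=863744/261785 G=2830336/657763] → run F
t=23: vr[B=5120/1277 E=51968/12505 F=1190656/261785 G=2830336/657763] → run B
t=24: vr[B=6144/1277 E=51968/12505 F=1190656/261785 G=2830336/657763] → run E
t=25: vr[B=6144/1277 E=67584/12505 F=1190656/261785 G=2830336/657763] → run G
t=26: vr[B=6144/1277 E=67584/12505 F=1190656/261785 G=4110848/657763] → run F
t=27: vr[B=6144/1277 E=67584/12505 G=4110848/657763] → run B
t=28: vr[E=67584/12505 G=4110848/657763] → run E
t=29: vr[G=4110848/657763] → run G
t=30: (idle)
t=31: (idle)
t=32: (idle)
t=33: (idle)
t=34: (idle)
t=35: (idle)
t=36: (idle)

completion order = D, C, F, B, E, G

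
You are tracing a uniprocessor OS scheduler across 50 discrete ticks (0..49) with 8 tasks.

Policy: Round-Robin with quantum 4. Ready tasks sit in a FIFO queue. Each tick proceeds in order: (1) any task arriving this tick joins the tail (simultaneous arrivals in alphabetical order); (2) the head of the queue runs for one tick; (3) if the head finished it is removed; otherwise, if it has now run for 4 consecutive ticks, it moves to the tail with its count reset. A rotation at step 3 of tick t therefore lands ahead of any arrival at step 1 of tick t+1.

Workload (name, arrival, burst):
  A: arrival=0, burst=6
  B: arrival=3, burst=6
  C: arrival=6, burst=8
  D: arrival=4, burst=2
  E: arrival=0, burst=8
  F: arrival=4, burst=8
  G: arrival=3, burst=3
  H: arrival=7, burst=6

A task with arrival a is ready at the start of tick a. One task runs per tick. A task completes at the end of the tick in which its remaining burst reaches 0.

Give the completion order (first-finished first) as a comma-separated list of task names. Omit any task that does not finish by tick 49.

t=0: queue=[A,E] q_used=0 → run A
t=1: queue=[A,E] q_used=1 → run A
t=2: queue=[A,E] q_used=2 → run A
t=3: queue=[A,E,B,G] q_used=3 → run A
t=4: queue=[E,B,G,A,D,F] q_used=0 → run E
t=5: queue=[E,B,G,A,D,F] q_used=1 → run E
t=6: queue=[E,B,G,A,D,F,C] q_used=2 → run E
t=7: queue=[E,B,G,A,D,F,C,H] q_used=3 → run E
t=8: queue=[B,G,A,D,F,C,H,E] q_used=0 → run B
t=9: queue=[B,G,A,D,F,C,H,E] q_used=1 → run B
t=10: queue=[B,G,A,D,F,C,H,E] q_used=2 → run B
t=11: queue=[B,G,A,D,F,C,H,E] q_used=3 → run B
t=12: queue=[G,A,D,F,C,H,E,B] q_used=0 → run G
t=13: queue=[G,A,D,F,C,H,E,B] q_used=1 → run G
t=14: queue=[G,A,D,F,C,H,E,B] q_used=2 → run G
t=15: queue=[A,D,F,C,H,E,B] q_used=0 → run A
t=16: queue=[A,D,F,C,H,E,B] q_used=1 → run A
t=17: queue=[D,F,C,H,E,B] q_used=0 → run D
t=18: queue=[D,F,C,H,E,B] q_used=1 → run D
t=19: queue=[F,C,H,E,B] q_used=0 → run F
t=20: queue=[F,C,H,E,B] q_used=1 → run F
t=21: queue=[F,C,H,E,B] q_used=2 → run F
t=22: queue=[F,C,H,E,B] q_used=3 → run F
t=23: queue=[C,H,E,B,F] q_used=0 → run C
t=24: queue=[C,H,E,B,F] q_used=1 → run C
t=25: queue=[C,H,E,B,F] q_used=2 → run C
t=26: queue=[C,H,E,B,F] q_used=3 → run C
t=27: queue=[H,E,B,F,C] q_used=0 → run H
t=28: queue=[H,E,B,F,C] q_used=1 → run H
t=29: queue=[H,E,B,F,C] q_used=2 → run H
t=30: queue=[H,E,B,F,C] q_used=3 → run H
t=31: queue=[E,B,F,C,H] q_used=0 → run E
t=32: queue=[E,B,F,C,H] q_used=1 → run E
t=33: queue=[E,B,F,C,H] q_used=2 → run E
t=34: queue=[E,B,F,C,H] q_used=3 → run E
t=35: queue=[B,F,C,H] q_used=0 → run B
t=36: queue=[B,F,C,H] q_used=1 → run B
t=37: queue=[F,C,H] q_used=0 → run F
t=38: queue=[F,C,H] q_used=1 → run F
t=39: queue=[F,C,H] q_used=2 → run F
t=40: queue=[F,C,H] q_used=3 → run F
t=41: queue=[C,H] q_used=0 → run C
t=42: queue=[C,H] q_used=1 → run C
t=43: queue=[C,H] q_used=2 → run C
t=44: queue=[C,H] q_used=3 → run C
t=45: queue=[H] q_used=0 → run H
t=46: queue=[H] q_used=1 → run H
t=47: (idle)
t=48: (idle)
t=49: (idle)

completion order = G, A, D, E, B, F, C, H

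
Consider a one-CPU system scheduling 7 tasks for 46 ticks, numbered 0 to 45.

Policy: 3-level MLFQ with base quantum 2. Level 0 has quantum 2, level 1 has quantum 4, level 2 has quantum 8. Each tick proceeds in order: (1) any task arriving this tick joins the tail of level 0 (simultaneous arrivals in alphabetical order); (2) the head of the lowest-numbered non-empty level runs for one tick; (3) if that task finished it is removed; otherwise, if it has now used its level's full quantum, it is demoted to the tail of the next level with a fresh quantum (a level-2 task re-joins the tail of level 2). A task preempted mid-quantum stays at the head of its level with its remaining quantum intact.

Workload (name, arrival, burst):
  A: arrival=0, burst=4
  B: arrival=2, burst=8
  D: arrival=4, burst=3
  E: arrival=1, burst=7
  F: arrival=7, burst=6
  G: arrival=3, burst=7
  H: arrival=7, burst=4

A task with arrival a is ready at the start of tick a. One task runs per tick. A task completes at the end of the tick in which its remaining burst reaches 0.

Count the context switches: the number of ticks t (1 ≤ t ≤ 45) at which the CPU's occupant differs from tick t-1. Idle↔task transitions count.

t=0: L0/L1/L2 = A/-/- → run A
t=1: L0/L1/L2 = AE/-/- → run A
t=2: L0/L1/L2 = EB/A/- → run E
t=3: L0/L1/L2 = EBG/A/- → run E
t=4: L0/L1/L2 = BGD/AE/- → run B
t=5: L0/L1/L2 = BGD/AE/- → run B
t=6: L0/L1/L2 = GD/AEB/- → run G
t=7: L0/L1/L2 = GDFH/AEB/- → run G
t=8: L0/L1/L2 = DFH/AEBG/- → run D
t=9: L0/L1/L2 = DFH/AEBG/- → run D
t=10: L0/L1/L2 = FH/AEBGD/- → run F
t=11: L0/L1/L2 = FH/AEBGD/- → run F
t=12: L0/L1/L2 = H/AEBGDF/- → run H
t=13: L0/L1/L2 = H/AEBGDF/- → run H
t=14: L0/L1/L2 = -/AEBGDFH/- → run A
t=15: L0/L1/L2 = -/AEBGDFH/- → run A
t=16: L0/L1/L2 = -/EBGDFH/- → run E
t=17: L0/L1/L2 = -/EBGDFH/- → run E
t=18: L0/L1/L2 = -/EBGDFH/- → run E
t=19: L0/L1/L2 = -/EBGDFH/- → run E
t=20: L0/L1/L2 = -/BGDFH/E → run B
t=21: L0/L1/L2 = -/BGDFH/E → run B
t=22: L0/L1/L2 = -/BGDFH/E → run B
t=23: L0/L1/L2 = -/BGDFH/E → run B
t=24: L0/L1/L2 = -/GDFH/EB → run G
t=25: L0/L1/L2 = -/GDFH/EB → run G
t=26: L0/L1/L2 = -/GDFH/EB → run G
t=27: L0/L1/L2 = -/GDFH/EB → run G
t=28: L0/L1/L2 = -/DFH/EBG → run D
t=29: L0/L1/L2 = -/FH/EBG → run F
t=30: L0/L1/L2 = -/FH/EBG → run F
t=31: L0/L1/L2 = -/FH/EBG → run F
t=32: L0/L1/L2 = -/FH/EBG → run F
t=33: L0/L1/L2 = -/H/EBG → run H
t=34: L0/L1/L2 = -/H/EBG → run H
t=35: L0/L1/L2 = -/-/EBG → run E
t=36: L0/L1/L2 = -/-/BG → run B
t=37: L0/L1/L2 = -/-/BG → run B
t=38: L0/L1/L2 = -/-/G → run G
t=39: (idle)
t=40: (idle)
t=41: (idle)
t=42: (idle)
t=43: (idle)
t=44: (idle)
t=45: (idle)

context switches = 17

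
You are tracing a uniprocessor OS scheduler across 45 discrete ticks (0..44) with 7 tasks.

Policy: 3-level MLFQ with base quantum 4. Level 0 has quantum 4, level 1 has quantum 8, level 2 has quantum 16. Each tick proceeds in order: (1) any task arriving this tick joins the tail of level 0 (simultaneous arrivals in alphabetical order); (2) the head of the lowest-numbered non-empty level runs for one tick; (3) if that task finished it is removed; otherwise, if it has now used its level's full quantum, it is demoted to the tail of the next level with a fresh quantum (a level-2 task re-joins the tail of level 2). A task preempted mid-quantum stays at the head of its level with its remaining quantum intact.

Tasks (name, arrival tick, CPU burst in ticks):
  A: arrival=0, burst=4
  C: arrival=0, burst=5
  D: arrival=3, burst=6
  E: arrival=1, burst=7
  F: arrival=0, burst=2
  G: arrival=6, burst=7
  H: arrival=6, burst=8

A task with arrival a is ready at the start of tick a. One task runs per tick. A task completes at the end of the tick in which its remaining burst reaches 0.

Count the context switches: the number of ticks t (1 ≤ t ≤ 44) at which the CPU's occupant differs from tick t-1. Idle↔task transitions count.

t=0: L0/L1/L2 = ACF/-/- → run A
t=1: L0/L1/L2 = ACFE/-/- → run A
t=2: L0/L1/L2 = ACFE/-/- → run A
t=3: L0/L1/L2 = ACFED/-/- → run A
t=4: L0/L1/L2 = CFED/-/- → run C
t=5: L0/L1/L2 = CFED/-/- → run C
t=6: L0/L1/L2 = CFEDGH/-/- → run C
t=7: L0/L1/L2 = CFEDGH/-/- → run C
t=8: L0/L1/L2 = FEDGH/C/- → run F
t=9: L0/L1/L2 = FEDGH/C/- → run F
t=10: L0/L1/L2 = EDGH/C/- → run E
t=11: L0/L1/L2 = EDGH/C/- → run E
t=12: L0/L1/L2 = EDGH/C/- → run E
t=13: L0/L1/L2 = EDGH/C/- → run E
t=14: L0/L1/L2 = DGH/CE/- → run D
t=15: L0/L1/L2 = DGH/CE/- → run D
t=16: L0/L1/L2 = DGH/CE/- → run D
t=17: L0/L1/L2 = DGH/CE/- → run D
t=18: L0/L1/L2 = GH/CED/- → run G
t=19: L0/L1/L2 = GH/CED/- → run G
t=20: L0/L1/L2 = GH/CED/- → run G
t=21: L0/L1/L2 = GH/CED/- → run G
t=22: L0/L1/L2 = H/CEDG/- → run H
t=23: L0/L1/L2 = H/CEDG/- → run H
t=24: L0/L1/L2 = H/CEDG/- → run H
t=25: L0/L1/L2 = H/CEDG/- → run H
t=26: L0/L1/L2 = -/CEDGH/- → run C
t=27: L0/L1/L2 = -/EDGH/- → run E
t=28: L0/L1/L2 = -/EDGH/- → run E
t=29: L0/L1/L2 = -/EDGH/- → run E
t=30: L0/L1/L2 = -/DGH/- → run D
t=31: L0/L1/L2 = -/DGH/- → run D
t=32: L0/L1/L2 = -/GH/- → run G
t=33: L0/L1/L2 = -/GH/- → run G
t=34: L0/L1/L2 = -/GH/- → run G
t=35: L0/L1/L2 = -/H/- → run H
t=36: L0/L1/L2 = -/H/- → run H
t=37: L0/L1/L2 = -/H/- → run H
t=38: L0/L1/L2 = -/H/- → run H
t=39: (idle)
t=40: (idle)
t=41: (idle)
t=42: (idle)
t=43: (idle)
t=44: (idle)

context switches = 12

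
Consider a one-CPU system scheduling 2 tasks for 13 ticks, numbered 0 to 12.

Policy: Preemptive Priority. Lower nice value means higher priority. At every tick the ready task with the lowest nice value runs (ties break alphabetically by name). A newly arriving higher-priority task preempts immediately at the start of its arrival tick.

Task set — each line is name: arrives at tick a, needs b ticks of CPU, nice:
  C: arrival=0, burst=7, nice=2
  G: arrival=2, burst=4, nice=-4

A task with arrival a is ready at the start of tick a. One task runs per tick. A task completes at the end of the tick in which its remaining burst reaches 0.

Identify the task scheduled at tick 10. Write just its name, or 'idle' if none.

t=0: ready={C} → run C
t=1: ready={C} → run C
t=2: ready={C,G} → run G
t=3: ready={C,G} → run G
t=4: ready={C,G} → run G
t=5: ready={C,G} → run G
t=6: ready={C} → run C
t=7: ready={C} → run C
t=8: ready={C} → run C
t=9: ready={C} → run C
t=10: ready={C} → run C
t=11: (idle)
t=12: (idle)

running at tick 10 = C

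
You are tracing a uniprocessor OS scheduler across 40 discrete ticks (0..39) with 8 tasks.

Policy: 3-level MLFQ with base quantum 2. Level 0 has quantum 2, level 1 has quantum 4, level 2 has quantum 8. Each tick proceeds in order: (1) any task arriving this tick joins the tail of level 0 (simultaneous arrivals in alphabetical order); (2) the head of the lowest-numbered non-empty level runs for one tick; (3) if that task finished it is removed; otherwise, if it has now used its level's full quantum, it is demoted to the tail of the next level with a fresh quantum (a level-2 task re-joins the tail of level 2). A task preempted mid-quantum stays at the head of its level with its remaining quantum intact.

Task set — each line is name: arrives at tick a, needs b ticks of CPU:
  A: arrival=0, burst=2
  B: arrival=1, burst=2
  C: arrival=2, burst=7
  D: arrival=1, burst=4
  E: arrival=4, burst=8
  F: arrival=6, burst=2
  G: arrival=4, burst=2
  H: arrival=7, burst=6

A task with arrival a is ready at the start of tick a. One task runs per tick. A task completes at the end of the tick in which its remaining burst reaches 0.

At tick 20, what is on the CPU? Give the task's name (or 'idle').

running at tick 20 = C

t=0: L0/L1/L2 = A/-/- → run A
t=1: L0/L1/L2 = ABD/-/- → run A
t=2: L0/L1/L2 = BDC/-/- → run B
t=3: L0/L1/L2 = BDC/-/- → run B
t=4: L0/L1/L2 = DCEG/-/- → run D
t=5: L0/L1/L2 = DCEG/-/- → run D
t=6: L0/L1/L2 = CEGF/D/- → run C
t=7: L0/L1/L2 = CEGFH/D/- → run C
t=8: L0/L1/L2 = EGFH/DC/- → run E
t=9: L0/L1/L2 = EGFH/DC/- → run E
t=10: L0/L1/L2 = GFH/DCE/- → run G
t=11: L0/L1/L2 = GFH/DCE/- → run G
t=12: L0/L1/L2 = FH/DCE/- → run F
t=13: L0/L1/L2 = FH/DCE/- → run F
t=14: L0/L1/L2 = H/DCE/- → run H
t=15: L0/L1/L2 = H/DCE/- → run H
t=16: L0/L1/L2 = -/DCEH/- → run D
t=17: L0/L1/L2 = -/DCEH/- → run D
t=18: L0/L1/L2 = -/CEH/- → run C
t=19: L0/L1/L2 = -/CEH/- → run C
t=20: L0/L1/L2 = -/CEH/- → run C
t=21: L0/L1/L2 = -/CEH/- → run C
t=22: L0/L1/L2 = -/EH/C → run E
t=23: L0/L1/L2 = -/EH/C → run E
t=24: L0/L1/L2 = -/EH/C → run E
t=25: L0/L1/L2 = -/EH/C → run E
t=26: L0/L1/L2 = -/H/CE → run H
t=27: L0/L1/L2 = -/H/CE → run H
t=28: L0/L1/L2 = -/H/CE → run H
t=29: L0/L1/L2 = -/H/CE → run H
t=30: L0/L1/L2 = -/-/CE → run C
t=31: L0/L1/L2 = -/-/E → run E
t=32: L0/L1/L2 = -/-/E → run E
t=33: (idle)
t=34: (idle)
t=35: (idle)
t=36: (idle)
t=37: (idle)
t=38: (idle)
t=39: (idle)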